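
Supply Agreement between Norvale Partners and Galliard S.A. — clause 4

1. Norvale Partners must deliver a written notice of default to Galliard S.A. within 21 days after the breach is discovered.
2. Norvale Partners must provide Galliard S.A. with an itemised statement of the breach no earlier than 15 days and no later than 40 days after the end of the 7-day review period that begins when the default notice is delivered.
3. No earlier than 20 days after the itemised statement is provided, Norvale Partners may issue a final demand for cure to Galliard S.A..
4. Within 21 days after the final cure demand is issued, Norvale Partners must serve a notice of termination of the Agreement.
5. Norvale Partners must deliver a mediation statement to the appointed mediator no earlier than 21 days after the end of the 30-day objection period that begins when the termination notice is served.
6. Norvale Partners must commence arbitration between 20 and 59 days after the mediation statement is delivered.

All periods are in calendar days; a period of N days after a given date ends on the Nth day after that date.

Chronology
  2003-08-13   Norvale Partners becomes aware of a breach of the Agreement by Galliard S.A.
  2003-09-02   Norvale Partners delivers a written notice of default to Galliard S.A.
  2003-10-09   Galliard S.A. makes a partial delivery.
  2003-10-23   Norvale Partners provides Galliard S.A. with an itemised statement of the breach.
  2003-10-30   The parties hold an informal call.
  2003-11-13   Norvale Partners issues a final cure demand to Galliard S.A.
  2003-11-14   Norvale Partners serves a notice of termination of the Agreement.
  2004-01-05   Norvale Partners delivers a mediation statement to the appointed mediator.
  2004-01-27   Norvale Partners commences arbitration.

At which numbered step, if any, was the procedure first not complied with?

Step 2

Step 1 — counting 21 days from 2003-08-13 (when the breach is discovered) gives a deadline of 2003-09-03; done 2003-09-02 — timely.
Step 2 — 15 and 40 days from 2003-09-09 (end of the 7-day review period, which began when the default notice is delivered on 2003-09-02) are 2003-09-24 and 2003-10-19 respectively; done 2003-10-23 — 4 days after the window closed.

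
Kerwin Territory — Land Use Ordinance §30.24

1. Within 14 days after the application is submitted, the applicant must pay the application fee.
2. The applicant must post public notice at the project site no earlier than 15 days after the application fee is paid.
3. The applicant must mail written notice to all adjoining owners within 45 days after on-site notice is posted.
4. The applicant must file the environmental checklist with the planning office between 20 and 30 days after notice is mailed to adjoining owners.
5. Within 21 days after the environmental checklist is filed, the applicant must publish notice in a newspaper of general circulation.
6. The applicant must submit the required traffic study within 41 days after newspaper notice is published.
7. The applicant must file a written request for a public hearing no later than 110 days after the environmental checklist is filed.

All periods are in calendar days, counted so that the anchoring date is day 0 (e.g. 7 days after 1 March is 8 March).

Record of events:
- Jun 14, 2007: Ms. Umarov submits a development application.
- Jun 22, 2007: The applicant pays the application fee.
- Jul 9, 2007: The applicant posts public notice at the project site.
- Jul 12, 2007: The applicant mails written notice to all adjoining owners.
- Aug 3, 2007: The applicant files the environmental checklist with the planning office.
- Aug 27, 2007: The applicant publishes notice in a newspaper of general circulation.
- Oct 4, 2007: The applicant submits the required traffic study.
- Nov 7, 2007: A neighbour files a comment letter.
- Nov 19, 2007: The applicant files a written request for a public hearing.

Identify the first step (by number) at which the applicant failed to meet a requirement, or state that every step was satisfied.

(1) due by Jun 14, 2007 + 14 days = Jun 28, 2007; Jun 22, 2007 is within that limit.
(2) permitted from Jun 22, 2007 + 15 days = Jul 7, 2007 onward; done Jul 9, 2007, after the minimum wait.
(3) due by Jul 9, 2007 + 45 days = Aug 23, 2007; done Jul 12, 2007 — timely.
(4) the permitted window runs from Jul 12, 2007 + 20 = Aug 1, 2007 to Jul 12, 2007 + 30 = Aug 11, 2007; done Aug 3, 2007 — within the window.
(5) due by Aug 3, 2007 + 21 days = Aug 24, 2007; done Aug 27, 2007 — 3 days late.
The procedure was therefore not followed at step 5.

Step 5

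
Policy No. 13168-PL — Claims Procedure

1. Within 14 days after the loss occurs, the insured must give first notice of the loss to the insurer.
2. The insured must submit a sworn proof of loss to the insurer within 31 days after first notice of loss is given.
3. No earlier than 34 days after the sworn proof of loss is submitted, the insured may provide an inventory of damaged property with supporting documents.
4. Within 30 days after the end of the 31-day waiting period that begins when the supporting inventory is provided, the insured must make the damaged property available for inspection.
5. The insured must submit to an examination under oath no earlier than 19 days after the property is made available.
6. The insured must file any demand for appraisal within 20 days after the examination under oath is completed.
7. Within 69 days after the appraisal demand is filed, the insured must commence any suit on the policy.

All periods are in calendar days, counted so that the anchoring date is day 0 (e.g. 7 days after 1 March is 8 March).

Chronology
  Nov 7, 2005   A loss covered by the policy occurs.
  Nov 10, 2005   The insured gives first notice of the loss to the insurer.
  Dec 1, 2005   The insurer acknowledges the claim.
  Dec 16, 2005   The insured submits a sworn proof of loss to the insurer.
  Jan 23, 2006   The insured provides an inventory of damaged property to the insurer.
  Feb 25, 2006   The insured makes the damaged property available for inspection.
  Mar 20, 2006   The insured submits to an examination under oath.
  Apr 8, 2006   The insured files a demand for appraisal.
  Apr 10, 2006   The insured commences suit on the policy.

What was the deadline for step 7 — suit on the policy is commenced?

Jun 16, 2006

Step 7 runs from Apr 8, 2006, when the appraisal demand is filed. 69 days after Apr 8, 2006 is Jun 16, 2006.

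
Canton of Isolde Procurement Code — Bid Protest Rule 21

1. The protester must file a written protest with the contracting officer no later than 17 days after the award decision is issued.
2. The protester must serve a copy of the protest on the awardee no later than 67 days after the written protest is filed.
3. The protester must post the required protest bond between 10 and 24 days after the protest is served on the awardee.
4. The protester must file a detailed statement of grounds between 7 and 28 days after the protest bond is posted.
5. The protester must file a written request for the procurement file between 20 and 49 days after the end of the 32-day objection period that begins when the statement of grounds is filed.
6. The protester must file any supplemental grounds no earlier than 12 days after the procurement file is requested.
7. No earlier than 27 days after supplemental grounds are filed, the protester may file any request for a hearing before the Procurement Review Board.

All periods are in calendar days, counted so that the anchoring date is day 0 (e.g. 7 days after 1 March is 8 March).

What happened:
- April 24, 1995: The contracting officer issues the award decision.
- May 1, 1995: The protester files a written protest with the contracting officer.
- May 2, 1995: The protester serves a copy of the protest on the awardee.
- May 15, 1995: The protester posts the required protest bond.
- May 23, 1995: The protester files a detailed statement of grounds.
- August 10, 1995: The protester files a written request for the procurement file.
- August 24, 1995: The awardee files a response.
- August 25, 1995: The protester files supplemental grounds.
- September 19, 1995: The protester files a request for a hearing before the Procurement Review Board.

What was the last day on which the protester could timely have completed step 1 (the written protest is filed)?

May 11, 1995

Step 1 runs from April 24, 1995, when the award decision is issued. 17 days after April 24, 1995 is May 11, 1995.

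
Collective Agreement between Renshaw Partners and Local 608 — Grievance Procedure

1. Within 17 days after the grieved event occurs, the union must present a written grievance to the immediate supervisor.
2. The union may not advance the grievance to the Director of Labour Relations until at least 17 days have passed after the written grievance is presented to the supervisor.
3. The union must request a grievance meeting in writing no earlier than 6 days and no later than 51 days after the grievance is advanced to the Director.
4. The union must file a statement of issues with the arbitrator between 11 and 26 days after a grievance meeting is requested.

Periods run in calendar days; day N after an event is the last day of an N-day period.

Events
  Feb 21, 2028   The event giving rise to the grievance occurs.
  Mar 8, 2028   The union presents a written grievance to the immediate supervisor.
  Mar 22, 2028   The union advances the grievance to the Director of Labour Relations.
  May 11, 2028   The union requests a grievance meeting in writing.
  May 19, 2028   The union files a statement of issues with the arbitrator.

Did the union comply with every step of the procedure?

(1) due by Feb 21, 2028 + 17 days = Mar 9, 2028; done Mar 8, 2028 — timely.
(2) permitted from Mar 8, 2028 + 17 days = Mar 25, 2028 onward; done Mar 22, 2028 — 3 days too early.
That is the first point of non-compliance.

No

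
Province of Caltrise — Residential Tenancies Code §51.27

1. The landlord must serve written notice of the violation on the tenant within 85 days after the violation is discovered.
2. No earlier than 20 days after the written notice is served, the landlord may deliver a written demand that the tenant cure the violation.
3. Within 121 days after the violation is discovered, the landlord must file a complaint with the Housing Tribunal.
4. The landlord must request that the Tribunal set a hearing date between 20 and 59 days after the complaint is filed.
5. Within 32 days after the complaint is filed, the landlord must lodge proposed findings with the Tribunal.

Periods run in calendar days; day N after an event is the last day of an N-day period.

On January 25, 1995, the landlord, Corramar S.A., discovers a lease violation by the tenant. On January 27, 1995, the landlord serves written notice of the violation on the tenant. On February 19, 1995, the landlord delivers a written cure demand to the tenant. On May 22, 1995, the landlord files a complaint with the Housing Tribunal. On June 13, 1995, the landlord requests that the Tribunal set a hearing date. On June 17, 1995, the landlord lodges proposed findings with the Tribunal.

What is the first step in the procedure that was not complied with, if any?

None — every step was satisfied

(1) due by January 25, 1995 + 85 days = April 20, 1995; done January 27, 1995 — timely.
(2) permitted from January 27, 1995 + 20 days = February 16, 1995 onward; done February 19, 1995 — permitted.
(3) due by January 25, 1995 + 121 days = May 26, 1995; done May 22, 1995 — timely.
(4) the permitted window runs from May 22, 1995 + 20 = June 11, 1995 to May 22, 1995 + 59 = July 20, 1995; June 13, 1995 falls inside that range.
(5) due by May 22, 1995 + 32 days = June 23, 1995; done June 17, 1995 — timely.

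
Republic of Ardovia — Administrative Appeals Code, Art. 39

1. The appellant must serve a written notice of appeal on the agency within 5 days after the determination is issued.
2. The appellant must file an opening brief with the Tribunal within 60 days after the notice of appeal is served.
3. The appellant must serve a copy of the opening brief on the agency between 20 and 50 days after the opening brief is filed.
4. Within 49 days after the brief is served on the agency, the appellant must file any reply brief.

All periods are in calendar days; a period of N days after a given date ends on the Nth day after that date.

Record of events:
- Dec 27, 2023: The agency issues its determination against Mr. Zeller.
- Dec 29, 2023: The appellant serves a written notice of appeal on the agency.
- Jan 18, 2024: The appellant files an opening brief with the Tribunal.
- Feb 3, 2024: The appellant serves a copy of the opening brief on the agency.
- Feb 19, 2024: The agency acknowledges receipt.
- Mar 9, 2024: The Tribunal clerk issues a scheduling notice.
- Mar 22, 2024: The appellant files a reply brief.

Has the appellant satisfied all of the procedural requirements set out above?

No

Step 1 — counting 5 days from Dec 27, 2023 (when the determination is issued) gives a deadline of Jan 1, 2024; Dec 29, 2023 is within that limit.
Step 2 — counting 60 days from Dec 29, 2023 (when the notice of appeal is served) gives a deadline of Feb 27, 2024; Jan 18, 2024 is within that limit.
Step 3 — 20 and 50 days from Jan 18, 2024 (when the opening brief is filed) are Feb 7, 2024 and Mar 8, 2024 respectively; Feb 3, 2024 is 4 days too early.
No need to go further; step 3 was not satisfied.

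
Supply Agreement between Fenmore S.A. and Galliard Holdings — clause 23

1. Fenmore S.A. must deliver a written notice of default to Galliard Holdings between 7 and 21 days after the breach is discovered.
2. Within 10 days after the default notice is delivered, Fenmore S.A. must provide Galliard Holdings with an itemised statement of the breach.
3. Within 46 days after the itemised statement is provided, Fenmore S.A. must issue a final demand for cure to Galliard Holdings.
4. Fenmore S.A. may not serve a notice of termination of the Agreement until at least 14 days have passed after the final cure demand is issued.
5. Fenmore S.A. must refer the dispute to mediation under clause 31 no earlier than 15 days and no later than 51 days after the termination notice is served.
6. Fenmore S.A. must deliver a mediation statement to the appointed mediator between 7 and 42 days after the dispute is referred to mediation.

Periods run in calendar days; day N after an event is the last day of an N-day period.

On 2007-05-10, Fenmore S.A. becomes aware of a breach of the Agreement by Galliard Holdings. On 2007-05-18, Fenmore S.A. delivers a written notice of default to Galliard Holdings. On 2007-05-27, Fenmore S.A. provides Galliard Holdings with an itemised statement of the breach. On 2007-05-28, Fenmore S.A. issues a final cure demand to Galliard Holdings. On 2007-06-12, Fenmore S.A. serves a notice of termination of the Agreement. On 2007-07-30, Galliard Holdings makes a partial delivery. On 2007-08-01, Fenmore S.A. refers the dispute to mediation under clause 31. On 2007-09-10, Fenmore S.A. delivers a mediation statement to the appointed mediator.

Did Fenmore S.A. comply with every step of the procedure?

Step 1: the window is 7–21 days after 2007-05-10 (when the breach is discovered), so 2007-05-17 through 2007-05-31; done 2007-05-18, which is between those dates.
Step 2: 10 days after 2007-05-18 (when the default notice is delivered) is 2007-05-28; done 2007-05-27 — timely.
Step 3: 46 days after 2007-05-27 (when the itemised statement is provided) is 2007-07-12; 2007-05-28 is within that limit.
Step 4: the earliest permitted date is 14 days after 2007-05-28 (when the final cure demand is issued), i.e. 2007-06-11; done 2007-06-12, after the minimum wait.
Step 5: the window is 15–51 days after 2007-06-12 (when the termination notice is served), so 2007-06-27 through 2007-08-02; 2007-08-01 falls inside that range.
Step 6: the window is 7–42 days after 2007-08-01 (when the dispute is referred to mediation), so 2007-08-08 through 2007-09-12; 2007-09-10 falls inside that range.

Yes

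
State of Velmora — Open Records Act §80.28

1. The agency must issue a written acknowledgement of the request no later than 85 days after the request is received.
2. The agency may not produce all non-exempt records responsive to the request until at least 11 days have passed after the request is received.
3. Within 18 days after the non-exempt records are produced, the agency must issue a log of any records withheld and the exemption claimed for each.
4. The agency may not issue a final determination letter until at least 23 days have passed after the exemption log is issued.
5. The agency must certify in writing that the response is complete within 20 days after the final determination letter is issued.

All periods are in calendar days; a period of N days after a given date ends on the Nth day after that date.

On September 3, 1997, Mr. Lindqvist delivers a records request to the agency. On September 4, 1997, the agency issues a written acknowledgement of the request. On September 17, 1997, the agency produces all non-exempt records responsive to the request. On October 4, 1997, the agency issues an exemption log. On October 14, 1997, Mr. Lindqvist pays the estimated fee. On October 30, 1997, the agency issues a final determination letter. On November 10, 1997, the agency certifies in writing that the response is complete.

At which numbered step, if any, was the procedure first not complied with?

Step 1: 85 days after September 3, 1997 (when the request is received) is November 27, 1997; September 4, 1997 is within that limit.
Step 2: the earliest permitted date is 11 days after September 3, 1997 (when the request is received), i.e. September 14, 1997; done September 17, 1997, after the minimum wait.
Step 3: 18 days after September 17, 1997 (when the non-exempt records are produced) is October 5, 1997; completed October 4, 1997, before the deadline.
Step 4: the earliest permitted date is 23 days after October 4, 1997 (when the exemption log is issued), i.e. October 27, 1997; October 30, 1997 is on or after that date.
Step 5: 20 days after October 30, 1997 (when the final determination letter is issued) is November 19, 1997; completed November 10, 1997, before the deadline.

None — every step was satisfied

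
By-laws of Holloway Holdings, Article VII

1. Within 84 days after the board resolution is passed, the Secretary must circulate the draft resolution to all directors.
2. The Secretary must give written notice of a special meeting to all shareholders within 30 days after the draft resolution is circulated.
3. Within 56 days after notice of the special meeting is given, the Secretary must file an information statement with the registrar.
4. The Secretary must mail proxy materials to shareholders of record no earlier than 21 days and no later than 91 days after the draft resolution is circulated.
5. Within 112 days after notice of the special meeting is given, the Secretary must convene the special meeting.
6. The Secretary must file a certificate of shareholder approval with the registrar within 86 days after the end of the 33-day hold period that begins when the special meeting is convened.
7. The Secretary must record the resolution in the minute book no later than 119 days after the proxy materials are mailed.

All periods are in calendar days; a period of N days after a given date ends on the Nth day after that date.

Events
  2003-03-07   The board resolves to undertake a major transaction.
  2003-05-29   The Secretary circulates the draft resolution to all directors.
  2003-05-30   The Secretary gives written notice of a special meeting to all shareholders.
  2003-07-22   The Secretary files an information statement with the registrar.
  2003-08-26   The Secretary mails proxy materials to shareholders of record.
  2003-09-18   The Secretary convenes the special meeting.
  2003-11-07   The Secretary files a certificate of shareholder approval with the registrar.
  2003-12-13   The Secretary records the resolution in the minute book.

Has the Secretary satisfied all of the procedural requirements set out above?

Yes

Step 1 — counting 84 days from 2003-03-07 (when the board resolution is passed) gives a deadline of 2003-05-30; done 2003-05-29 — timely.
Step 2 — counting 30 days from 2003-05-29 (when the draft resolution is circulated) gives a deadline of 2003-06-28; 2003-05-30 is within that limit.
Step 3 — counting 56 days from 2003-05-30 (when notice of the special meeting is given) gives a deadline of 2003-07-25; done 2003-07-22 — timely.
Step 4 — 21 and 91 days from 2003-05-29 (when the draft resolution is circulated) are 2003-06-19 and 2003-08-28 respectively; 2003-08-26 falls inside that range.
Step 5 — counting 112 days from 2003-05-30 (when notice of the special meeting is given) gives a deadline of 2003-09-19; 2003-09-18 is within that limit.
Step 6 — counting 86 days from 2003-10-21 (end of the 33-day hold period, which began when the special meeting is convened on 2003-09-18) gives a deadline of 2004-01-15; done 2003-11-07 — timely.
Step 7 — counting 119 days from 2003-08-26 (when the proxy materials are mailed) gives a deadline of 2003-12-23; completed 2003-12-13, before the deadline.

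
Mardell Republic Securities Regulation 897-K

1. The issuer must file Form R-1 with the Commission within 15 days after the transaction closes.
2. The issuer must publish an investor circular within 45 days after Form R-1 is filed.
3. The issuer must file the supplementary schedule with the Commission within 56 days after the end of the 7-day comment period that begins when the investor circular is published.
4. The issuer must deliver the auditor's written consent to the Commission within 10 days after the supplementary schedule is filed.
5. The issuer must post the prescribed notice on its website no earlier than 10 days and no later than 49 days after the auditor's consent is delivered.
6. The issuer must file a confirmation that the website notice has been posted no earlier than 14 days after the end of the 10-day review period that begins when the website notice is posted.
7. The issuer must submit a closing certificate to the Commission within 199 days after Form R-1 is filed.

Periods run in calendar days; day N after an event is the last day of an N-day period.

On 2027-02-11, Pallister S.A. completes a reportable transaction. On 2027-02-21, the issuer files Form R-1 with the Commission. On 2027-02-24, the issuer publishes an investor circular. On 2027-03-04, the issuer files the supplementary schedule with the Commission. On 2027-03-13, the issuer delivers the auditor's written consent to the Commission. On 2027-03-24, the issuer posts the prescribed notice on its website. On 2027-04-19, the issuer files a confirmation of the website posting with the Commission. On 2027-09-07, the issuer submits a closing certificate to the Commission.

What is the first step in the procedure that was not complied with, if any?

None — every step was satisfied

Step 1 — counting 15 days from 2027-02-11 (when the transaction closes) gives a deadline of 2027-02-26; 2027-02-21 is within that limit.
Step 2 — counting 45 days from 2027-02-21 (when Form R-1 is filed) gives a deadline of 2027-04-07; completed 2027-02-24, before the deadline.
Step 3 — counting 56 days from 2027-03-03 (end of the 7-day comment period, which began when the investor circular is published on 2027-02-24) gives a deadline of 2027-04-28; completed 2027-03-04, before the deadline.
Step 4 — counting 10 days from 2027-03-04 (when the supplementary schedule is filed) gives a deadline of 2027-03-14; 2027-03-13 is within that limit.
Step 5 — 10 and 49 days from 2027-03-13 (when the auditor's consent is delivered) are 2027-03-23 and 2027-05-01 respectively; 2027-03-24 falls inside that range.
Step 6 — must wait 14 days from 2027-04-03 (end of the 10-day review period, which began when the website notice is posted on 2027-03-24), so not before 2027-04-17; 2027-04-19 is on or after that date.
Step 7 — counting 199 days from 2027-02-21 (when Form R-1 is filed) gives a deadline of 2027-09-08; done 2027-09-07 — timely.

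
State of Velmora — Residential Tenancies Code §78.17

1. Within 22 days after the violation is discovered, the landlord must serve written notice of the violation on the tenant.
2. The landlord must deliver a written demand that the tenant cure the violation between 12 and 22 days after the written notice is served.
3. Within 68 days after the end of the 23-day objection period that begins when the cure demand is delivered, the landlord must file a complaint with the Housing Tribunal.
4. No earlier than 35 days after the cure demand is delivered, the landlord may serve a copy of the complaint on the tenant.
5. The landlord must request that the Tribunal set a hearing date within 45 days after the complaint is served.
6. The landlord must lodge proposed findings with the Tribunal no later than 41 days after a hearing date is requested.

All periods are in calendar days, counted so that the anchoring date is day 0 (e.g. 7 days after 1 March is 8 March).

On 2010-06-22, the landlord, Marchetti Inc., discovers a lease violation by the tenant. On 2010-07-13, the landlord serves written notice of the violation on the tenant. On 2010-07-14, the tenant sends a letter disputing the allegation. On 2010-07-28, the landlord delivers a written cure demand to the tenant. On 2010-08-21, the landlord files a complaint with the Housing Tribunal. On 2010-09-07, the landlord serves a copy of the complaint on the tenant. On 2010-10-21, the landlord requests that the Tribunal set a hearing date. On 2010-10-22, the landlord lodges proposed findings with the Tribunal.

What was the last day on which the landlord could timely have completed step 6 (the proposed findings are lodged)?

Step 6 runs from 2010-10-21, when a hearing date is requested. 41 days after 2010-10-21 is 2010-12-01.

2010-12-01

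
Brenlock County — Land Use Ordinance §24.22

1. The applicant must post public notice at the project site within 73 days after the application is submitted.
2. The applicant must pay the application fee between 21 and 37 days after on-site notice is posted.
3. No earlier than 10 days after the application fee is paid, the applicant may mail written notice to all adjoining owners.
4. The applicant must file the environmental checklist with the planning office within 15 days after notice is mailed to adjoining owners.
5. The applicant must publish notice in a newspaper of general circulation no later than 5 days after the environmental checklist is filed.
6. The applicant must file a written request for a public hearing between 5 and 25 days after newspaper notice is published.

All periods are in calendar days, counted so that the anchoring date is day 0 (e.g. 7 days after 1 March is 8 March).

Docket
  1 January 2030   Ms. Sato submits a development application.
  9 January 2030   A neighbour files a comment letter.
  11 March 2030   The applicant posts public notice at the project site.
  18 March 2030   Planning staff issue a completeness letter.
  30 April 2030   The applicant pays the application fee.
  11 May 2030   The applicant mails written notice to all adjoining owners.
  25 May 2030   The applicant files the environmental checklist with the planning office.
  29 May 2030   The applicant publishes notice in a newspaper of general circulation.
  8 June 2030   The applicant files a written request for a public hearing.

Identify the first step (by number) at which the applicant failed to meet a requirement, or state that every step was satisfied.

(1) due by 1 January 2030 + 73 days = 15 March 2030; completed 11 March 2030, before the deadline.
(2) the permitted window runs from 11 March 2030 + 21 = 1 April 2030 to 11 March 2030 + 37 = 17 April 2030; 30 April 2030 is 13 days past the end of the window.
The procedure was therefore not followed at step 2.

Step 2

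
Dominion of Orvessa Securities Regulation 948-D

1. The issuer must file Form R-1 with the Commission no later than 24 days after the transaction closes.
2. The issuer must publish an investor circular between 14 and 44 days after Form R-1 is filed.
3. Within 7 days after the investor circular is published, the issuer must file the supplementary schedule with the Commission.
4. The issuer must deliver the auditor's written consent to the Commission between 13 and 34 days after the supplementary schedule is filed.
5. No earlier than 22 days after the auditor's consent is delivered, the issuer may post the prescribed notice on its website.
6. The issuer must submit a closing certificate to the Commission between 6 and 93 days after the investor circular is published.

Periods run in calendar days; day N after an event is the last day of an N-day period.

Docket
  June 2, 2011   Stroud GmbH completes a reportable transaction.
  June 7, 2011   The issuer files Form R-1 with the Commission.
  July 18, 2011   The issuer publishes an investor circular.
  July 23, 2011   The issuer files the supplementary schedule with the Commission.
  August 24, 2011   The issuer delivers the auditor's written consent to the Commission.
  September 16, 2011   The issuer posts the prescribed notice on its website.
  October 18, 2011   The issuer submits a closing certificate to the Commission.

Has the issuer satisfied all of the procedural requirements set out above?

Yes

(1) due by June 2, 2011 + 24 days = June 26, 2011; done June 7, 2011 — timely.
(2) the permitted window runs from June 7, 2011 + 14 = June 21, 2011 to June 7, 2011 + 44 = July 21, 2011; done July 18, 2011, which is between those dates.
(3) due by July 18, 2011 + 7 days = July 25, 2011; July 23, 2011 is within that limit.
(4) the permitted window runs from July 23, 2011 + 13 = August 5, 2011 to July 23, 2011 + 34 = August 26, 2011; done August 24, 2011 — within the window.
(5) permitted from August 24, 2011 + 22 days = September 15, 2011 onward; done September 16, 2011, after the minimum wait.
(6) the permitted window runs from July 18, 2011 + 6 = July 24, 2011 to July 18, 2011 + 93 = October 19, 2011; done October 18, 2011, which is between those dates.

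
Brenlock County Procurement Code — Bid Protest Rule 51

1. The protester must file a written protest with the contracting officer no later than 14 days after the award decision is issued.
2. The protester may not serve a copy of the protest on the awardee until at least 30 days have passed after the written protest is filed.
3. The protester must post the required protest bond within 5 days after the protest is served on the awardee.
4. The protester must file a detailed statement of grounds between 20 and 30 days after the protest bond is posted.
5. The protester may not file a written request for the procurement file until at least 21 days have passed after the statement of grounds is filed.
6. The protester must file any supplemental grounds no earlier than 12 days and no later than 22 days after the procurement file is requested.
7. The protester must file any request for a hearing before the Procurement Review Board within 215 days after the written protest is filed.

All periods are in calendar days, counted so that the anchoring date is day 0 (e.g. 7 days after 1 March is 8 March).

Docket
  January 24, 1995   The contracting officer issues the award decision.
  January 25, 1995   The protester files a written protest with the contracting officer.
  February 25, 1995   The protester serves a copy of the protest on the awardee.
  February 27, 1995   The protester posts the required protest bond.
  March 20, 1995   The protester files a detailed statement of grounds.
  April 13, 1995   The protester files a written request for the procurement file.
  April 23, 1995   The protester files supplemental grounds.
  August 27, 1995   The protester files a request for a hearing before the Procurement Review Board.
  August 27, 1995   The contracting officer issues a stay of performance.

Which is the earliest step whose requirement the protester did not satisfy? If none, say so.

Step 6

(1) due by January 24, 1995 + 14 days = February 7, 1995; January 25, 1995 is within that limit.
(2) permitted from January 25, 1995 + 30 days = February 24, 1995 onward; done February 25, 1995, after the minimum wait.
(3) due by February 25, 1995 + 5 days = March 2, 1995; done February 27, 1995 — timely.
(4) the permitted window runs from February 27, 1995 + 20 = March 19, 1995 to February 27, 1995 + 30 = March 29, 1995; March 20, 1995 falls inside that range.
(5) permitted from March 20, 1995 + 21 days = April 10, 1995 onward; April 13, 1995 is on or after that date.
(6) the permitted window runs from April 13, 1995 + 12 = April 25, 1995 to April 13, 1995 + 22 = May 5, 1995; April 23, 1995 is 2 days too early.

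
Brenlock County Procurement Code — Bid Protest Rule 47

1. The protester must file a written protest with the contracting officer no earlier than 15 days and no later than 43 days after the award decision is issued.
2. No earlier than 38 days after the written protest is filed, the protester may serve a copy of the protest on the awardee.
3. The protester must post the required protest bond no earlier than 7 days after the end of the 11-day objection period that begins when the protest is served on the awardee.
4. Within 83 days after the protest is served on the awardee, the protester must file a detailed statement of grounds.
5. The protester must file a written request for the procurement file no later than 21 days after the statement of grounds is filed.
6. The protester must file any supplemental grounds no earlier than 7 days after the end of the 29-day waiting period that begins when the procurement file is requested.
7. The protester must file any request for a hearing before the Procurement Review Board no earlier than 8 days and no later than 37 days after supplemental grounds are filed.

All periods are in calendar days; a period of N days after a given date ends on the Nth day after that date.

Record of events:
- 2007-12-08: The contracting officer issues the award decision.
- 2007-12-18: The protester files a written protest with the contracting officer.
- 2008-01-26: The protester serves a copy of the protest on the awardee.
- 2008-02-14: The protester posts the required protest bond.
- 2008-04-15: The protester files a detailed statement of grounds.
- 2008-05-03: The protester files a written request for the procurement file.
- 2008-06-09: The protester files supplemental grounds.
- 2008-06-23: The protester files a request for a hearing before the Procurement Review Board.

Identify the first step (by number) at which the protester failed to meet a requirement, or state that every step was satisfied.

Step 1 — 15 and 43 days from 2007-12-08 (when the award decision is issued) are 2007-12-23 and 2008-01-20 respectively; done 2007-12-18 — 5 days before the window opened.
The analysis stops there.

Step 1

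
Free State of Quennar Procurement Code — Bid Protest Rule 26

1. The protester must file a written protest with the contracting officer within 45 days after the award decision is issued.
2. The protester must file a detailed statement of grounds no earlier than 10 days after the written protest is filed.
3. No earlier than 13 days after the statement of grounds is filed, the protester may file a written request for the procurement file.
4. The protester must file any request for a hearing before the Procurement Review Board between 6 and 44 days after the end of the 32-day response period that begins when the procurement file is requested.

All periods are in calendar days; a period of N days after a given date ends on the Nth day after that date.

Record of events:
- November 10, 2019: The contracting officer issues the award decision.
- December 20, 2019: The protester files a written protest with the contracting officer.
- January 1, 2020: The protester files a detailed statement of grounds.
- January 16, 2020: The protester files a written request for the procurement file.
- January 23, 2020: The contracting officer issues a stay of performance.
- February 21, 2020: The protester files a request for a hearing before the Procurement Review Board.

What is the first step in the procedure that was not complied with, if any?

Step 4

Step 1: 45 days after November 10, 2019 (when the award decision is issued) is December 25, 2019; completed December 20, 2019, before the deadline.
Step 2: the earliest permitted date is 10 days after December 20, 2019 (when the written protest is filed), i.e. December 30, 2019; done January 1, 2020 — permitted.
Step 3: the earliest permitted date is 13 days after January 1, 2020 (when the statement of grounds is filed), i.e. January 14, 2020; January 16, 2020 is on or after that date.
Step 4: the window is 6–44 days after February 17, 2020 (end of the 32-day response period, which began when the procurement file is requested on January 16, 2020), so February 23, 2020 through April 1, 2020; February 21, 2020 is 2 days too early.
That is the first point of non-compliance.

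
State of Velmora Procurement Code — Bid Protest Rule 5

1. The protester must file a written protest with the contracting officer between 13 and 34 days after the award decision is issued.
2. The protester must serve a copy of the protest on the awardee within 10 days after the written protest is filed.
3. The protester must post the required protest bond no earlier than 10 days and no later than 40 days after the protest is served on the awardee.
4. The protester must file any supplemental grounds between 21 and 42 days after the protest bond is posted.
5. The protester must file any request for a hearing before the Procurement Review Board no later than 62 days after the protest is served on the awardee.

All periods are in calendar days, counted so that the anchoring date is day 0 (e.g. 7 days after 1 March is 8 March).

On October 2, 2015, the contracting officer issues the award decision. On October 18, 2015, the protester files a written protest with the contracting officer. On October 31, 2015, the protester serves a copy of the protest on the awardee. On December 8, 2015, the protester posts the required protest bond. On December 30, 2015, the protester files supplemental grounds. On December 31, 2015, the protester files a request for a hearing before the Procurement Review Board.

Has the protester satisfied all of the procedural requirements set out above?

No

(1) the permitted window runs from October 2, 2015 + 13 = October 15, 2015 to October 2, 2015 + 34 = November 5, 2015; October 18, 2015 falls inside that range.
(2) due by October 18, 2015 + 10 days = October 28, 2015; done October 31, 2015 — 3 days late.
No need to go further; step 2 was not satisfied.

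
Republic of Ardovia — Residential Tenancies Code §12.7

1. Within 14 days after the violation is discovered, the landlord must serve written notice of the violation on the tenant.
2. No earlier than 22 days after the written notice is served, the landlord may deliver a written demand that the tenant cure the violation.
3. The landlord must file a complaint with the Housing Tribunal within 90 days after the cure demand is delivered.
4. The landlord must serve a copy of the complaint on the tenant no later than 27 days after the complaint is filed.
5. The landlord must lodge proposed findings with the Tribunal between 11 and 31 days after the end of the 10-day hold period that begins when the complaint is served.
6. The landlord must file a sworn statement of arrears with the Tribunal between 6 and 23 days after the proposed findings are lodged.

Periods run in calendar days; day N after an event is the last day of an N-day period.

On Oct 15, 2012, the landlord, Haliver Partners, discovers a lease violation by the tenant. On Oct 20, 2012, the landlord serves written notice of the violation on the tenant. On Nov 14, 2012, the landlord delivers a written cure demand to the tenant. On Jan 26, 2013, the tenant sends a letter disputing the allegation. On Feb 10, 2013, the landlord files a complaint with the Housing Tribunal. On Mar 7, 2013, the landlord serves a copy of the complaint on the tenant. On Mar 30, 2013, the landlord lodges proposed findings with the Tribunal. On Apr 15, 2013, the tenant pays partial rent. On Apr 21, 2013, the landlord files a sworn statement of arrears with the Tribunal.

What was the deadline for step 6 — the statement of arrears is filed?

Step 6 runs from Mar 30, 2013, when the proposed findings are lodged. The window is 6–23 days after Mar 30, 2013; it closes on Apr 22, 2013.

Apr 22, 2013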